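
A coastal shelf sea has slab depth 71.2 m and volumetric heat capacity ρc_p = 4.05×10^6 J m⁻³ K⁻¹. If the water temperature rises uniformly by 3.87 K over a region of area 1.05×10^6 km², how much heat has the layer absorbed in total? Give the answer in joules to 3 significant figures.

Areal heat capacity C = ρc_p × D = 4.05×10^6 × 71.2 = 2.88×10^8 J/(m²·K).
Heat per unit area: q = C ΔT = 2.88×10^8 × 3.87 = 1.12×10^9 J/m².
Total heat: Q = q × A = 1.12×10^9 × (1.05×10^6 × 10⁶ m²) = 1.17×10^21 J.

1.17×10^21 J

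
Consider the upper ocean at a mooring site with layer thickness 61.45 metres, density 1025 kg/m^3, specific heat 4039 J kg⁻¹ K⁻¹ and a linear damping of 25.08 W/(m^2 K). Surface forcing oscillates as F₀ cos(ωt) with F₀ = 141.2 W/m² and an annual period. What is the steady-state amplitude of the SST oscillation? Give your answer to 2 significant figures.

Areal heat capacity C = ρ c_p D = 1025 × 4039 × 61.45 = 2.54×10^8 J/(m^2 K).
Angular frequency ω = 2π / T = 2π / 3.15×10^7 s = 1.99×10^-7 s⁻¹.
√((Cω)² + λ²) = √((50.7)² + 25.08²) = 56.6 W/(m²·K).
Amplitude A = F₀ / √((Cω)²+λ²) = 141.2 / 56.6 = 2.50 K.

2.5 K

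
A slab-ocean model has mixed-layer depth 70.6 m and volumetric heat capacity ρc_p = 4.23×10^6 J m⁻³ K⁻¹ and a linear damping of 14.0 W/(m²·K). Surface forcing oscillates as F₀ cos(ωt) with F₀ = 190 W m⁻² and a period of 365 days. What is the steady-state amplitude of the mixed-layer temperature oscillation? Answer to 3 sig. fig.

Areal heat capacity C = ρc_p × D = 4.23×10^6 × 70.6 = 2.99×10^8 J/(m^2 K).
Angular frequency ω = 2π / T = 2π / 3.15×10^7 s = 1.99×10^-7 s⁻¹.
√((Cω)² + λ²) = √((59.5)² + 14.0²) = 61.1 W/(m²·K).
Amplitude A = F₀ / √((Cω)²+λ²) = 190 / 61.1 = 3.11 K.

3.11 K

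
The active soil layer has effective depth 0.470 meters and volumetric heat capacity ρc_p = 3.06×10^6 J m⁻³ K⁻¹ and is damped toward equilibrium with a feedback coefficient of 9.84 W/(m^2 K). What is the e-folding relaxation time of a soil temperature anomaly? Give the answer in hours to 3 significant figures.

Areal heat capacity C = ρc_p × D = 3.06×10^6 × 0.470 = 1.44×10^6 J/(m²·K).
Relaxation time τ = C / λ = 1.44×10^6 / 9.84 = 1.46×10^5 s.
In hours: 1.46×10^5 s / (3600 s/hour) = 40.6 hours.

40.6 hours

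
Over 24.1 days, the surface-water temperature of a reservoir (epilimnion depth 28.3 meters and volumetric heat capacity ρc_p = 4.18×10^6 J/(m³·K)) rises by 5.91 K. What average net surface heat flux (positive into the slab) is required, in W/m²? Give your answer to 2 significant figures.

Areal heat capacity C = ρc_p × D = 4.18×10^6 × 28.3 = 1.18×10^8 J/(m^2 K).
Required heat per unit area: Q = C ΔT = 1.18×10^8 × 5.91 = 6.99×10^8 J/m².
Flux F = Q / Δt = 6.99×10^8 / 2.08×10^6 s = 336 W/m².

340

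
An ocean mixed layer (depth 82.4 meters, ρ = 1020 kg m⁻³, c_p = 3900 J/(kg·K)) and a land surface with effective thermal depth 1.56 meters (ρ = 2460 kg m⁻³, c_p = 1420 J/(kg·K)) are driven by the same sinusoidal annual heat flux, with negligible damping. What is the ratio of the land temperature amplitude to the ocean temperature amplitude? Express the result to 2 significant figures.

C_ocean = 1020 × 3900 × 82.4 = 3.28×10^8 J/(m²·K).
C_land = 2460 × 1420 × 1.56 = 5.45×10^6 J/(m²·K).
Undamped amplitude ∝ 1/C, so A_land/A_ocean = C_ocean/C_land = 60.2.

60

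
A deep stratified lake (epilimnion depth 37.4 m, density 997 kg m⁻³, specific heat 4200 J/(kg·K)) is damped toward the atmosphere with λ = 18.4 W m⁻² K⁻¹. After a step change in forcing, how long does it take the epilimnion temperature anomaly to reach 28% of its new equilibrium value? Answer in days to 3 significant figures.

Areal heat capacity C = ρ c_p D = 997 × 4200 × 37.4 = 1.57×10^8 J m⁻² K⁻¹.
τ = C / λ = 1.57×10^8 / 18.4 = 8.51×10^6 s.
Fraction reached: 1 − e^(−t/τ) = 0.28 ⇒ t = −τ ln(1 − 0.28) = τ × 0.329.
t = 2.80×10^6 s = 32.4 days.

32.4 days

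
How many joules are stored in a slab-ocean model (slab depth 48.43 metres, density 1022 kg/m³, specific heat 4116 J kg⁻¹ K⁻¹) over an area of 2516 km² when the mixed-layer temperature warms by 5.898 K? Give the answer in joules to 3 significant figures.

Areal heat capacity C = ρ c_p D = 1022 × 4116 × 48.43 = 2.04×10^8 J/(m²·K).
Heat per unit area: q = C ΔT = 2.04×10^8 × 5.898 = 1.20×10^9 J/m².
Total heat: Q = q × A = 1.20×10^9 × (2516 × 10⁶ m²) = 3.02×10^18 J.

3.02×10^18 J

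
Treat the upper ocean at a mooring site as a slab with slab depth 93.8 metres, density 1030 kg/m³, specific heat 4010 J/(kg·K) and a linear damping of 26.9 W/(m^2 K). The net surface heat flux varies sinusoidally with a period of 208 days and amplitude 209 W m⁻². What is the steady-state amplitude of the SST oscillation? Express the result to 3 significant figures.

Areal heat capacity C = ρ c_p D = 1030 × 4010 × 93.8 = 3.87×10^8 J m⁻² K⁻¹.
Angular frequency ω = 2π / T = 2π / 1.80×10^7 s = 3.50×10^-7 s⁻¹.
√((Cω)² + λ²) = √((135)² + 26.9²) = 138 W/(m²·K).
Amplitude A = F₀ / √((Cω)²+λ²) = 209 / 138 = 1.51 K.

1.51 K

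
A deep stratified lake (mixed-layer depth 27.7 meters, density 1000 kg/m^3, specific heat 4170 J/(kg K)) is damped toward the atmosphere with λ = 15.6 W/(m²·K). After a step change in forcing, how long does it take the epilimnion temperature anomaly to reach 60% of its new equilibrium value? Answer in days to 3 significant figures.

Areal heat capacity C = ρ c_p D = 1000 × 4170 × 27.7 = 1.16×10^8 J/(m^2 K).
τ = C / λ = 1.16×10^8 / 15.6 = 7.40×10^6 s.
Fraction reached: 1 − e^(−t/τ) = 0.60 ⇒ t = −τ ln(1 − 0.60) = τ × 0.916.
t = 6.78×10^6 s = 78.5 days.

78.5 days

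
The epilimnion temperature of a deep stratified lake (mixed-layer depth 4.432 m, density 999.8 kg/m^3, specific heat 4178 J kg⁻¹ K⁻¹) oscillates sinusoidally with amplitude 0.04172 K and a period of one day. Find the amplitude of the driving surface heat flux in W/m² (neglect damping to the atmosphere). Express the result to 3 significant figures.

56.2

Areal heat capacity C = ρ c_p D = 999.8 × 4178 × 4.432 = 1.85×10^7 J/(m^2 K).
ω = 2π / 86400 s = 7.27×10^-5 s⁻¹.
Cω = 1.85×10^7 × 7.27×10^-5 = 1350 W/(m²·K).
F₀ = A × Cω = 0.04172 × 1350 = 56.2 W/m².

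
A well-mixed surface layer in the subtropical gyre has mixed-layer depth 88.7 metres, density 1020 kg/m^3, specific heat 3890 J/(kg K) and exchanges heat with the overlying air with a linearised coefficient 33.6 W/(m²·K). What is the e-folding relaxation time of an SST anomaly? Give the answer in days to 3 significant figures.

Areal heat capacity C = ρ c_p D = 1020 × 3890 × 88.7 = 3.52×10^8 J m⁻² K⁻¹.
Relaxation time τ = C / λ = 3.52×10^8 / 33.6 = 1.05×10^7 s.
In days: 1.05×10^7 s / (86400 s/day) = 121 days.

121 days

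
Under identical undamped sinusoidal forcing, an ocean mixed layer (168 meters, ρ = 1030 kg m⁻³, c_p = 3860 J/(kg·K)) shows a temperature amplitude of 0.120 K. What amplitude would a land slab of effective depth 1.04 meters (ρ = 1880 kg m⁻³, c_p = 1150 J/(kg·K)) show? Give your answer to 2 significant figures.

C_ocean = 6.68×10^8 J/(m²·K); C_land = 2.25×10^6 J/(m²·K).
A ∝ 1/C ⇒ A_land = A_ocean × C_ocean/C_land = 0.120 × 297 = 35.6 K.

36 K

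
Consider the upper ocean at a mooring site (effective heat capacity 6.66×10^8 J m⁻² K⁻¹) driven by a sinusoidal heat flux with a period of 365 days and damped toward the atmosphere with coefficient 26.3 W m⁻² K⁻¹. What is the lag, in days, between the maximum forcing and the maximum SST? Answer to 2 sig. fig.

80 days

Areal heat capacity C = 6.66×10^8 J m⁻² K⁻¹ (given).
ω = 2π / 3.15×10^7 s = 1.99×10^-7 s⁻¹.
Phase lag φ = arctan(Cω/λ) = arctan(133/26.3) = 1.38 rad.
Time lag = φ / ω = 1.38 / 1.99×10^-7 = 6.90×10^6 s = 79.9 days.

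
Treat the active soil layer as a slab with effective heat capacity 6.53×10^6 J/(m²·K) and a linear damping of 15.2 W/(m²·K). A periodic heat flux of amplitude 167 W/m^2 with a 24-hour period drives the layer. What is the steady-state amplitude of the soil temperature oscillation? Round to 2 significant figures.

Areal heat capacity C = 6.53×10^6 J/(m²·K) (given).
Angular frequency ω = 2π / T = 2π / 86400 s = 7.27×10^-5 s⁻¹.
√((Cω)² + λ²) = √((475)² + 15.2²) = 475 W/(m²·K).
Amplitude A = F₀ / √((Cω)²+λ²) = 167 / 475 = 0.351 K.

0.35 K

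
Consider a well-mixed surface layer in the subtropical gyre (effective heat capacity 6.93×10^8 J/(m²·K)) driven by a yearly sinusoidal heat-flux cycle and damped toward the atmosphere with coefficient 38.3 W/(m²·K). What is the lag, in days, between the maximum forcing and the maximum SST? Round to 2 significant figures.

76 days

Areal heat capacity C = 6.93×10^8 J/(m²·K) (given).
ω = 2π / 3.15×10^7 s = 1.99×10^-7 s⁻¹.
Phase lag φ = arctan(Cω/λ) = arctan(138/38.3) = 1.30 rad.
Time lag = φ / ω = 1.30 / 1.99×10^-7 = 6.53×10^6 s = 75.5 days.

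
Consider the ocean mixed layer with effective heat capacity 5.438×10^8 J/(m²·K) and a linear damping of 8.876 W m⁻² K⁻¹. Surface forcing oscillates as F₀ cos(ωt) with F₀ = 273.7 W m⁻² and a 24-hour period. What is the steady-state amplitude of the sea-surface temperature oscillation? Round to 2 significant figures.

Areal heat capacity C = 5.438×10^8 J/(m²·K) (given).
Angular frequency ω = 2π / T = 2π / 86400 s = 7.27×10^-5 s⁻¹.
√((Cω)² + λ²) = √((39500)² + 8.876²) = 39500 W/(m²·K).
Amplitude A = F₀ / √((Cω)²+λ²) = 273.7 / 39500 = 0.00692 K.

0.0069 K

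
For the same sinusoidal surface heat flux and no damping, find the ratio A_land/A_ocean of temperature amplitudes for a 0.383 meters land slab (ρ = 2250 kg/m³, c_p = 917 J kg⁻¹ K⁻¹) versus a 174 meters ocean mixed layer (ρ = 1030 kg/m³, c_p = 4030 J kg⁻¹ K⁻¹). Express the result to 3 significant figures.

914

C_ocean = 1030 × 4030 × 174 = 7.22×10^8 J/(m²·K).
C_land = 2250 × 917 × 0.383 = 7.90×10^5 J/(m²·K).
Undamped amplitude ∝ 1/C, so A_land/A_ocean = C_ocean/C_land = 914.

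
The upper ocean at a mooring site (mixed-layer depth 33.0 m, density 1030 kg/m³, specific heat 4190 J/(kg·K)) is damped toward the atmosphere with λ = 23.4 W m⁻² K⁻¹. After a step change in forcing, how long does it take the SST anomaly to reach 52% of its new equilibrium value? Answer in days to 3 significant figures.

51.7 days

Areal heat capacity C = ρ c_p D = 1030 × 4190 × 33.0 = 1.42×10^8 J m⁻² K⁻¹.
τ = C / λ = 1.42×10^8 / 23.4 = 6.09×10^6 s.
Fraction reached: 1 − e^(−t/τ) = 0.52 ⇒ t = −τ ln(1 − 0.52) = τ × 0.734.
t = 4.47×10^6 s = 51.7 days.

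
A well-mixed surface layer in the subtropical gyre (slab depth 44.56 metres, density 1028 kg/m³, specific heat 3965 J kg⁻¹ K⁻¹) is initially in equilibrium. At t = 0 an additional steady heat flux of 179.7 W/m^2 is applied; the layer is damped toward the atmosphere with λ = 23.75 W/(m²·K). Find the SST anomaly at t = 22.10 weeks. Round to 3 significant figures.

Areal heat capacity C = ρ c_p D = 1028 × 3965 × 44.56 = 1.82×10^8 J/(m^2 K).
τ = C / λ = 1.82×10^8 / 23.75 = 7.65×10^6 s.
Equilibrium anomaly ΔT_eq = F / λ = 179.7 / 23.75 = 7.57 K.
t = 22.10 weeks = 1.34×10^7 s, so t/τ = 1.75.
ΔT(t) = ΔT_eq (1 − e^(−t/τ)) = 7.57 × (1 − e^−1.75) = 6.25 K.

6.25 K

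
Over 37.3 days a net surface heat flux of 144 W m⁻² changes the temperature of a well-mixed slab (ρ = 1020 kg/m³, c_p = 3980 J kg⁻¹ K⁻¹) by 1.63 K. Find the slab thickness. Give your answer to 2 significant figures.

Heat input Q = F Δt = 144 × 3.22×10^6 s = 4.64×10^8 J/m².
Required areal heat capacity C = Q / ΔT = 2.85×10^8 J/(m²·K).
Depth D = C / (ρ c_p) = 2.85×10^8 / (1020 × 3980) = 70.1 m.

70 m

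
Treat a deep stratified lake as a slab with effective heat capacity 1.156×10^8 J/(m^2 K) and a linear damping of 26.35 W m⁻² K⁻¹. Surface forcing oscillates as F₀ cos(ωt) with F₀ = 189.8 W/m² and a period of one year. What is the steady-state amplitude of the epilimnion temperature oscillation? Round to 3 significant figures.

5.42 K

Areal heat capacity C = 1.156×10^8 J/(m^2 K) (given).
Angular frequency ω = 2π / T = 2π / 3.15×10^7 s = 1.99×10^-7 s⁻¹.
√((Cω)² + λ²) = √((23.0)² + 26.35²) = 35.0 W/(m²·K).
Amplitude A = F₀ / √((Cω)²+λ²) = 189.8 / 35.0 = 5.42 K.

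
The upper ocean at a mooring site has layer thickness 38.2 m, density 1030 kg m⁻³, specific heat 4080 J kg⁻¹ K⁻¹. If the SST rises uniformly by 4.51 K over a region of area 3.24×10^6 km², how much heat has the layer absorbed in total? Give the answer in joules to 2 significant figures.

2.3×10^21 J

Areal heat capacity C = ρ c_p D = 1030 × 4080 × 38.2 = 1.61×10^8 J/(m²·K).
Heat per unit area: q = C ΔT = 1.61×10^8 × 4.51 = 7.24×10^8 J/m².
Total heat: Q = q × A = 7.24×10^8 × (3.24×10^6 × 10⁶ m²) = 2.35×10^21 J.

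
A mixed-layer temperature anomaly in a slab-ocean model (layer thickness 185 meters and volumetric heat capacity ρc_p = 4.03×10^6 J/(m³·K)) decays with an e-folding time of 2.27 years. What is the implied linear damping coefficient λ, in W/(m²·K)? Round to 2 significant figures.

10

Areal heat capacity C = ρc_p × D = 4.03×10^6 × 185 = 7.46×10^8 J m⁻² K⁻¹.
τ = 2.27 years = 7.16×10^7 s.
λ = C / τ = 7.46×10^8 / 7.16×10^7 = 10.4 W/(m²·K).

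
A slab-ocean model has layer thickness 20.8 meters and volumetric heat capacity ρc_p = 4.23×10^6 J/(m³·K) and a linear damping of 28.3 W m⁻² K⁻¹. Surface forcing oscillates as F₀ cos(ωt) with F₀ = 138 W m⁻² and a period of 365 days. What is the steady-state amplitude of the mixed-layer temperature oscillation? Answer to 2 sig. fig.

4.1 K

Areal heat capacity C = ρc_p × D = 4.23×10^6 × 20.8 = 8.80×10^7 J/(m²·K).
Angular frequency ω = 2π / T = 2π / 3.15×10^7 s = 1.99×10^-7 s⁻¹.
√((Cω)² + λ²) = √((17.5)² + 28.3²) = 33.3 W/(m²·K).
Amplitude A = F₀ / √((Cω)²+λ²) = 138 / 33.3 = 4.15 K.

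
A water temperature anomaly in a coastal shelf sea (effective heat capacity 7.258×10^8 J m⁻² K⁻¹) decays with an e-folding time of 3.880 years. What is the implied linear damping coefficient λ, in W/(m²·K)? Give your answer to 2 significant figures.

5.9

Areal heat capacity C = 7.258×10^8 J m⁻² K⁻¹ (given).
τ = 3.880 years = 1.22×10^8 s.
λ = C / τ = 7.26×10^8 / 1.22×10^8 = 5.93 W/(m²·K).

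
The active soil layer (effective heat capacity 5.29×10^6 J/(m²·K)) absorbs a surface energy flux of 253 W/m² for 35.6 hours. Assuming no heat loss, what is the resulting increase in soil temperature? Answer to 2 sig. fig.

6.1 K

Areal heat capacity C = 5.29×10^6 J/(m²·K) (given).
Net heat input Q = F Δt = 253 × (35.6 hours × 3600 s/hour) = 3.24×10^7 J/m².
ΔT = Q / C = 3.24×10^7 / 5.29×10^6 = 6.13 K.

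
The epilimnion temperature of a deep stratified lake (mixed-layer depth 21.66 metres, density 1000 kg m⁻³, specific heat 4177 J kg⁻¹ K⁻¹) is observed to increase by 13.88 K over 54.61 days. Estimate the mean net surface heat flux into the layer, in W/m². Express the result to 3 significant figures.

Areal heat capacity C = ρ c_p D = 1000 × 4177 × 21.66 = 9.05×10^7 J/(m²·K).
Required heat per unit area: Q = C ΔT = 9.05×10^7 × 13.88 = 1.26×10^9 J/m².
Flux F = Q / Δt = 1.26×10^9 / 4.72×10^6 s = 266 W/m².

266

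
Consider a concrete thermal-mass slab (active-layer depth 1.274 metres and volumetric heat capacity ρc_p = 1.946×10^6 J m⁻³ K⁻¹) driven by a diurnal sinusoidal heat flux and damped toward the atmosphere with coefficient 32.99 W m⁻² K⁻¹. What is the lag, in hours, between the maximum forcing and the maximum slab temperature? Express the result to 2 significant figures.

Areal heat capacity C = ρc_p × D = 1.946×10^6 × 1.274 = 2.48×10^6 J m⁻² K⁻¹.
ω = 2π / 86400 s = 7.27×10^-5 s⁻¹.
Phase lag φ = arctan(Cω/λ) = arctan(180/32.99) = 1.39 rad.
Time lag = φ / ω = 1.39 / 7.27×10^-5 = 19100 s = 5.31 hours.

5.3 hours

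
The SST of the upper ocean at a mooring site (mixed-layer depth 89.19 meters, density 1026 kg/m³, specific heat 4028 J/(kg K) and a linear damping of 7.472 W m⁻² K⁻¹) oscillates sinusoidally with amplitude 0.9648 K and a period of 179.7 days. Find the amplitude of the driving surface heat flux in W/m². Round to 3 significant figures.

144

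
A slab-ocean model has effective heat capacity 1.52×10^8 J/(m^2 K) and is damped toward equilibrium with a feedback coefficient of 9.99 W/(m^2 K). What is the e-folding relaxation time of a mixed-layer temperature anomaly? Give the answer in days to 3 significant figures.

176 days

Areal heat capacity C = 1.52×10^8 J/(m^2 K) (given).
Relaxation time τ = C / λ = 1.52×10^8 / 9.99 = 1.52×10^7 s.
In days: 1.52×10^7 s / (86400 s/day) = 176 days.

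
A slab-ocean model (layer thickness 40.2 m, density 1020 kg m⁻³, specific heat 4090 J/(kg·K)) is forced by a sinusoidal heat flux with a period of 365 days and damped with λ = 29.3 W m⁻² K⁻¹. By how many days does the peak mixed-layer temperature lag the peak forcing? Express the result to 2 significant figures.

49 days

Areal heat capacity C = ρ c_p D = 1020 × 4090 × 40.2 = 1.68×10^8 J m⁻² K⁻¹.
ω = 2π / 3.15×10^7 s = 1.99×10^-7 s⁻¹.
Phase lag φ = arctan(Cω/λ) = arctan(33.4/29.3) = 0.851 rad.
Time lag = φ / ω = 0.851 / 1.99×10^-7 = 4.27×10^6 s = 49.4 days.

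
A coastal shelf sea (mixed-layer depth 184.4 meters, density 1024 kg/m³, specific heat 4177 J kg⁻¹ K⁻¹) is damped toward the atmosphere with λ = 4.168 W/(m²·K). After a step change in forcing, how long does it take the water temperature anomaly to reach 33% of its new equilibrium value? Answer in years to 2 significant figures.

2.4 years

Areal heat capacity C = ρ c_p D = 1024 × 4177 × 184.4 = 7.89×10^8 J m⁻² K⁻¹.
τ = C / λ = 7.89×10^8 / 4.168 = 1.89×10^8 s.
Fraction reached: 1 − e^(−t/τ) = 0.33 ⇒ t = −τ ln(1 − 0.33) = τ × 0.400.
t = 7.58×10^7 s = 2.40 years.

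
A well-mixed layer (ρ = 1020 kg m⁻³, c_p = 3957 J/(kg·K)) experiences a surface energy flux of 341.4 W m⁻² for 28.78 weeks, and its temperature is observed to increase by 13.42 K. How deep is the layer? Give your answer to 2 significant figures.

Heat input Q = F Δt = 341.4 × 1.74×10^7 s = 5.94×10^9 J/m².
Required areal heat capacity C = Q / ΔT = 4.43×10^8 J/(m²·K).
Depth D = C / (ρ c_p) = 4.43×10^8 / (1020 × 3957) = 110 m.

110 m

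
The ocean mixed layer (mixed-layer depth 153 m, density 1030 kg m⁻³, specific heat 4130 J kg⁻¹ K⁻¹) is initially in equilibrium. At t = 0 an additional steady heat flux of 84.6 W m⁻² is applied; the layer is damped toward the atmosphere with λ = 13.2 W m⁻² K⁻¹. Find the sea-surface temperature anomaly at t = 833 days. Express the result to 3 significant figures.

Areal heat capacity C = ρ c_p D = 1030 × 4130 × 153 = 6.51×10^8 J m⁻² K⁻¹.
τ = C / λ = 6.51×10^8 / 13.2 = 4.93×10^7 s.
Equilibrium anomaly ΔT_eq = F / λ = 84.6 / 13.2 = 6.41 K.
t = 833 days = 7.20×10^7 s, so t/τ = 1.46.
ΔT(t) = ΔT_eq (1 − e^(−t/τ)) = 6.41 × (1 − e^−1.46) = 4.92 K.

4.92 K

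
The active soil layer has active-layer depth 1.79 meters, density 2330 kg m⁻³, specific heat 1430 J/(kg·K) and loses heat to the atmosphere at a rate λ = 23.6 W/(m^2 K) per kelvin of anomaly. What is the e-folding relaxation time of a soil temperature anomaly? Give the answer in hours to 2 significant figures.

Areal heat capacity C = ρ c_p D = 2330 × 1430 × 1.79 = 5.96×10^6 J/(m^2 K).
Relaxation time τ = C / λ = 5.96×10^6 / 23.6 = 2.53×10^5 s.
In hours: 2.53×10^5 s / (3600 s/hour) = 70.2 hours.

70 hours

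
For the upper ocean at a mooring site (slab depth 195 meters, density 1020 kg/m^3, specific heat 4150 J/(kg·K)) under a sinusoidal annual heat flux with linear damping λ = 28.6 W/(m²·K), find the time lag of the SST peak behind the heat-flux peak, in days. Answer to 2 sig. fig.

Areal heat capacity C = ρ c_p D = 1020 × 4150 × 195 = 8.25×10^8 J/(m^2 K).
ω = 2π / 3.15×10^7 s = 1.99×10^-7 s⁻¹.
Phase lag φ = arctan(Cω/λ) = arctan(164/28.6) = 1.40 rad.
Time lag = φ / ω = 1.40 / 1.99×10^-7 = 7.02×10^6 s = 81.2 days.

81 days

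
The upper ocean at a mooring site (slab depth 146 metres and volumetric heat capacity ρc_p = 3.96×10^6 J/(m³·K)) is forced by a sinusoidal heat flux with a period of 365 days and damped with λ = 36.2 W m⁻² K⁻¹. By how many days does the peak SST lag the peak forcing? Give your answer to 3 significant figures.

73.6 days

Areal heat capacity C = ρc_p × D = 3.96×10^6 × 146 = 5.78×10^8 J/(m²·K).
ω = 2π / 3.15×10^7 s = 1.99×10^-7 s⁻¹.
Phase lag φ = arctan(Cω/λ) = arctan(115/36.2) = 1.27 rad.
Time lag = φ / ω = 1.27 / 1.99×10^-7 = 6.36×10^6 s = 73.6 days.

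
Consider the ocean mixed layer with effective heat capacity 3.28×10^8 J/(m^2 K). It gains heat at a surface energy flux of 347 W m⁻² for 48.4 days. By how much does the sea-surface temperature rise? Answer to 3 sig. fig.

Areal heat capacity C = 3.28×10^8 J/(m^2 K) (given).
Net heat input Q = F Δt = 347 × (48.4 days × 86400 s/day) = 1.45×10^9 J/m².
ΔT = Q / C = 1.45×10^9 / 3.28×10^8 = 4.42 K.

4.42 K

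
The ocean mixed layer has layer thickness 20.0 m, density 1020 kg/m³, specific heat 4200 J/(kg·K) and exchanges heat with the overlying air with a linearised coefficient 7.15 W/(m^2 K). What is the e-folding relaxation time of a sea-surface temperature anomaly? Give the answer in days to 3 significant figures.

139 days

Areal heat capacity C = ρ c_p D = 1020 × 4200 × 20.0 = 8.57×10^7 J/(m²·K).
Relaxation time τ = C / λ = 8.57×10^7 / 7.15 = 1.20×10^7 s.
In days: 1.20×10^7 s / (86400 s/day) = 139 days.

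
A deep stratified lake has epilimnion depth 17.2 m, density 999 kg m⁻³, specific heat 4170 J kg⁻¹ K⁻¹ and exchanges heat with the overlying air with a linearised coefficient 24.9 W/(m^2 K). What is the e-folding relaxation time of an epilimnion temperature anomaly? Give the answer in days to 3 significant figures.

33.3 days

Areal heat capacity C = ρ c_p D = 999 × 4170 × 17.2 = 7.17×10^7 J m⁻² K⁻¹.
Relaxation time τ = C / λ = 7.17×10^7 / 24.9 = 2.88×10^6 s.
In days: 2.88×10^6 s / (86400 s/day) = 33.3 days.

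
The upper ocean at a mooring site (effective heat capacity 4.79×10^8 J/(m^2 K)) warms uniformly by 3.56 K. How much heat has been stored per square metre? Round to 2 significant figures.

1.7×10^9

Areal heat capacity C = 4.79×10^8 J/(m^2 K) (given).
ΔQ = C ΔT = 4.79×10^8 × 3.56 = 1.71×10^9 J/m².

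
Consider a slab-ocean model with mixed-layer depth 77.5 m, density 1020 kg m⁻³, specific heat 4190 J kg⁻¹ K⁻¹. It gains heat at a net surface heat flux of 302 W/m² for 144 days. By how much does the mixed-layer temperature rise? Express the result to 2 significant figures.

Areal heat capacity C = ρ c_p D = 1020 × 4190 × 77.5 = 3.31×10^8 J/(m²·K).
Net heat input Q = F Δt = 302 × (144 days × 86400 s/day) = 3.76×10^9 J/m².
ΔT = Q / C = 3.76×10^9 / 3.31×10^8 = 11.3 K.

11 K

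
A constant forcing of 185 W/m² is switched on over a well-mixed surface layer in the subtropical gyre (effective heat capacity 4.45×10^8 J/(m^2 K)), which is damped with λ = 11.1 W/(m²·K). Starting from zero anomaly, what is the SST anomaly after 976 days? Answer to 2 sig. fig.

15 K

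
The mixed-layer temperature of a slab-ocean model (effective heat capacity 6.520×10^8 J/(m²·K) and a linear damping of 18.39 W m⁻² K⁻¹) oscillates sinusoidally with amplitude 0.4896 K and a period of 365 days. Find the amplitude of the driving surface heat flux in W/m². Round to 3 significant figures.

64.2

Areal heat capacity C = 6.520×10^8 J/(m²·K) (given).
ω = 2π / 3.15×10^7 s = 1.99×10^-7 s⁻¹.
√((Cω)² + λ²) = √((130)² + 18.39²) = 131 W/(m²·K).
F₀ = A × √((Cω)²+λ²) = 0.4896 × 131 = 64.2 W/m².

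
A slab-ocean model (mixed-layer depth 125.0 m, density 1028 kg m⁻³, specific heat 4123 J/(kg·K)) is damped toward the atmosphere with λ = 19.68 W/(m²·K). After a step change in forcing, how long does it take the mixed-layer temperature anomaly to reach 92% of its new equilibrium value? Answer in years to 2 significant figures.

2.2 years

Areal heat capacity C = ρ c_p D = 1028 × 4123 × 125.0 = 5.30×10^8 J/(m²·K).
τ = C / λ = 5.30×10^8 / 19.68 = 2.69×10^7 s.
Fraction reached: 1 − e^(−t/τ) = 0.92 ⇒ t = −τ ln(1 − 0.92) = τ × 2.53.
t = 6.80×10^7 s = 2.15 years.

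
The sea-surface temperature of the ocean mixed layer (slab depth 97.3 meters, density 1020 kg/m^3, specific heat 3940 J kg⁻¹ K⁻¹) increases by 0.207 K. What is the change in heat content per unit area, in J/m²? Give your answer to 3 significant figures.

Areal heat capacity C = ρ c_p D = 1020 × 3940 × 97.3 = 3.91×10^8 J m⁻² K⁻¹.
ΔQ = C ΔT = 3.91×10^8 × 0.207 = 8.09×10^7 J/m².

8.09×10^7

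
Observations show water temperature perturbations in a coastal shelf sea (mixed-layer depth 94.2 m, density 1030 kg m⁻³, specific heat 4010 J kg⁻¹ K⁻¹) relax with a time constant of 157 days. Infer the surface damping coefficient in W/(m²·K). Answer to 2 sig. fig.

29

Areal heat capacity C = ρ c_p D = 1030 × 4010 × 94.2 = 3.89×10^8 J/(m²·K).
τ = 157 days = 1.36×10^7 s.
λ = C / τ = 3.89×10^8 / 1.36×10^7 = 28.7 W/(m²·K).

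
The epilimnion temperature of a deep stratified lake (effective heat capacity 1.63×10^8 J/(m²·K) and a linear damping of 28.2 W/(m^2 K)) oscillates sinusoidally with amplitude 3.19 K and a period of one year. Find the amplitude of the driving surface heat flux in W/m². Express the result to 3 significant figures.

Areal heat capacity C = 1.63×10^8 J/(m²·K) (given).
ω = 2π / 3.15×10^7 s = 1.99×10^-7 s⁻¹.
√((Cω)² + λ²) = √((32.5)² + 28.2²) = 43.0 W/(m²·K).
F₀ = A × √((Cω)²+λ²) = 3.19 × 43.0 = 137 W/m².

137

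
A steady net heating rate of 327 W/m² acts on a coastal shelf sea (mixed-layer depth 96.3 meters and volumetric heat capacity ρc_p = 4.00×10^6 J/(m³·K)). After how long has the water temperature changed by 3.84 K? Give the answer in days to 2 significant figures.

52 days

Areal heat capacity C = ρc_p × D = 4.00×10^6 × 96.3 = 3.85×10^8 J/(m^2 K).
Time required: Δt = C ΔT / F = 3.85×10^8 × 3.84 / 327 = 4.52×10^6 s.
In days: 4.52×10^6 s / (86400 s/day) = 52.4 days.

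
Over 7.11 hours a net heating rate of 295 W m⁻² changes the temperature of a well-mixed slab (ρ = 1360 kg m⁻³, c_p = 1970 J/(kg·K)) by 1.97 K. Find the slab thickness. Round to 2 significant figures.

1.4 m

Heat input Q = F Δt = 295 × 25600 s = 7.55×10^6 J/m².
Required areal heat capacity C = Q / ΔT = 3.83×10^6 J/(m²·K).
Depth D = C / (ρ c_p) = 3.83×10^6 / (1360 × 1970) = 1.43 m.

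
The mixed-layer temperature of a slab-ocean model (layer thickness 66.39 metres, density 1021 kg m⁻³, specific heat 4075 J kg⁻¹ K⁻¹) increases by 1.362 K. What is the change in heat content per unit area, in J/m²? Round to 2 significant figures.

3.8×10^8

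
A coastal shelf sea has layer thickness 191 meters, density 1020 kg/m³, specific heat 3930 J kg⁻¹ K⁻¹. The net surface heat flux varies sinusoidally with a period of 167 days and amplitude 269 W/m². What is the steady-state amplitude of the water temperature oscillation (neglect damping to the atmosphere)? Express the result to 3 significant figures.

Areal heat capacity C = ρ c_p D = 1020 × 3930 × 191 = 7.66×10^8 J/(m^2 K).
Angular frequency ω = 2π / T = 2π / 1.44×10^7 s = 4.35×10^-7 s⁻¹.
Cω = 7.66×10^8 × 4.35×10^-7 = 333 W/(m²·K).
Amplitude A = F₀ / (Cω) = 269 / 333 = 0.807 K.

0.807 K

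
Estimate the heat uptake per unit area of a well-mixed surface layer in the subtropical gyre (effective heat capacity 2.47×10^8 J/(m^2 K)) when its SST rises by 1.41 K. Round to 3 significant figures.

3.48×10^8

Areal heat capacity C = 2.47×10^8 J/(m^2 K) (given).
ΔQ = C ΔT = 2.47×10^8 × 1.41 = 3.48×10^8 J/m².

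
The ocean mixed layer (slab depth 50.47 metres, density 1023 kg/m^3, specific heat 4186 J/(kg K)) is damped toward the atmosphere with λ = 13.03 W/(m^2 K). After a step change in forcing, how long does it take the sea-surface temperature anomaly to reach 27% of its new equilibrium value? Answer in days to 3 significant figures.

Areal heat capacity C = ρ c_p D = 1023 × 4186 × 50.47 = 2.16×10^8 J/(m^2 K).
τ = C / λ = 2.16×10^8 / 13.03 = 1.66×10^7 s.
Fraction reached: 1 − e^(−t/τ) = 0.27 ⇒ t = −τ ln(1 − 0.27) = τ × 0.315.
t = 5.22×10^6 s = 60.4 days.

60.4 days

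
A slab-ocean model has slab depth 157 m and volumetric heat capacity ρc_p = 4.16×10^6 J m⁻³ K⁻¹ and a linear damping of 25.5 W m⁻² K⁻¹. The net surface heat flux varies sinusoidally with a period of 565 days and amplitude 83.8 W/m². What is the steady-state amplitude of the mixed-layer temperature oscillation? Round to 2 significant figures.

Areal heat capacity C = ρc_p × D = 4.16×10^6 × 157 = 6.53×10^8 J/(m^2 K).
Angular frequency ω = 2π / T = 2π / 4.88×10^7 s = 1.29×10^-7 s⁻¹.
√((Cω)² + λ²) = √((84.1)² + 25.5²) = 87.8 W/(m²·K).
Amplitude A = F₀ / √((Cω)²+λ²) = 83.8 / 87.8 = 0.954 K.

0.95 K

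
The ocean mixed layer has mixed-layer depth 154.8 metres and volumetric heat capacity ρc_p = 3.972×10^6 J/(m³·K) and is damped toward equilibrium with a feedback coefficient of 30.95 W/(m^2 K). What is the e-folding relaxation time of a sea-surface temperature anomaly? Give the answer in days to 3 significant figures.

230 days

Areal heat capacity C = ρc_p × D = 3.972×10^6 × 154.8 = 6.15×10^8 J m⁻² K⁻¹.
Relaxation time τ = C / λ = 6.15×10^8 / 30.95 = 1.99×10^7 s.
In days: 1.99×10^7 s / (86400 s/day) = 230 days.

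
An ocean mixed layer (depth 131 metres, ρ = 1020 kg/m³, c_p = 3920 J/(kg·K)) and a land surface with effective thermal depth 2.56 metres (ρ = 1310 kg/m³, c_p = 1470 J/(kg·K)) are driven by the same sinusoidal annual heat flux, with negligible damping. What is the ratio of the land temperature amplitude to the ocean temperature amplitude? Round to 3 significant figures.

106

C_ocean = 1020 × 3920 × 131 = 5.24×10^8 J/(m²·K).
C_land = 1310 × 1470 × 2.56 = 4.93×10^6 J/(m²·K).
Undamped amplitude ∝ 1/C, so A_land/A_ocean = C_ocean/C_land = 106.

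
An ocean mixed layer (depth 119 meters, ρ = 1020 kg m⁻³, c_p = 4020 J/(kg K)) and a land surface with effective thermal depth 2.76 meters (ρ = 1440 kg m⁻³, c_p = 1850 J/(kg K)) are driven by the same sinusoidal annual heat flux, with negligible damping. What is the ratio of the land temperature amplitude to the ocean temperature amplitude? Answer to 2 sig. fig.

66

C_ocean = 1020 × 4020 × 119 = 4.88×10^8 J/(m²·K).
C_land = 1440 × 1850 × 2.76 = 7.35×10^6 J/(m²·K).
Undamped amplitude ∝ 1/C, so A_land/A_ocean = C_ocean/C_land = 66.4.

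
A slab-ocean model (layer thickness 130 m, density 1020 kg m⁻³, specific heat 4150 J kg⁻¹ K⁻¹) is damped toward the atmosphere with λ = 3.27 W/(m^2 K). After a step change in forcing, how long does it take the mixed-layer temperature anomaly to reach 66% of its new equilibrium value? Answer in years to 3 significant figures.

Areal heat capacity C = ρ c_p D = 1020 × 4150 × 130 = 5.50×10^8 J m⁻² K⁻¹.
τ = C / λ = 5.50×10^8 / 3.27 = 1.68×10^8 s.
Fraction reached: 1 − e^(−t/τ) = 0.66 ⇒ t = −τ ln(1 − 0.66) = τ × 1.08.
t = 1.82×10^8 s = 5.75 years.

5.75 years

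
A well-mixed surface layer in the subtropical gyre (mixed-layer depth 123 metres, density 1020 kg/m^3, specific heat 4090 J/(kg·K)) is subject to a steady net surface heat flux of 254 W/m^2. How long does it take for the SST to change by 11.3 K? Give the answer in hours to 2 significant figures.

6300 hours

Areal heat capacity C = ρ c_p D = 1020 × 4090 × 123 = 5.13×10^8 J/(m^2 K).
Time required: Δt = C ΔT / F = 5.13×10^8 × 11.3 / 254 = 2.28×10^7 s.
In hours: 2.28×10^7 s / (3600 s/hour) = 6340 hours.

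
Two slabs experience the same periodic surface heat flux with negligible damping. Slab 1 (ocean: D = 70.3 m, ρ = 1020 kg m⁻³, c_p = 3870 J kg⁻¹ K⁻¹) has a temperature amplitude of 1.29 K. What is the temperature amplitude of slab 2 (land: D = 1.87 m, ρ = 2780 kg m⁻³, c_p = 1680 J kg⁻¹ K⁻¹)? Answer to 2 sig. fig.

41 K

C_ocean = 2.78×10^8 J/(m²·K); C_land = 8.73×10^6 J/(m²·K).
A ∝ 1/C ⇒ A_land = A_ocean × C_ocean/C_land = 1.29 × 31.8 = 41.0 K.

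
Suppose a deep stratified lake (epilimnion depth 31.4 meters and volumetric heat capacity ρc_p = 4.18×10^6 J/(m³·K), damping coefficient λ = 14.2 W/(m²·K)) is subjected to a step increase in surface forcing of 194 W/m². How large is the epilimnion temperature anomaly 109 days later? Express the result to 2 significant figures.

Areal heat capacity C = ρc_p × D = 4.18×10^6 × 31.4 = 1.31×10^8 J/(m^2 K).
τ = C / λ = 1.31×10^8 / 14.2 = 9.24×10^6 s.
Equilibrium anomaly ΔT_eq = F / λ = 194 / 14.2 = 13.7 K.
t = 109 days = 9.42×10^6 s, so t/τ = 1.02.
ΔT(t) = ΔT_eq (1 − e^(−t/τ)) = 13.7 × (1 − e^−1.02) = 8.73 K.

8.7 K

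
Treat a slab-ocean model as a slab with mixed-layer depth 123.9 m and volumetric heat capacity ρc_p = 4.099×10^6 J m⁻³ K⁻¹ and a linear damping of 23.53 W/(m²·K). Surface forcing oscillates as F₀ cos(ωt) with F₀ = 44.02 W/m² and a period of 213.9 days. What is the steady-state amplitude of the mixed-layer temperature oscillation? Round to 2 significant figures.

0.25 K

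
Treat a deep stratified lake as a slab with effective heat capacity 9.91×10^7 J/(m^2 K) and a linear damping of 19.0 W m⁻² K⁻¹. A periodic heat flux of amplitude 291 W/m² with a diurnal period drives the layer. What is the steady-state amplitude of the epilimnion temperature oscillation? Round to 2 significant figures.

0.040 K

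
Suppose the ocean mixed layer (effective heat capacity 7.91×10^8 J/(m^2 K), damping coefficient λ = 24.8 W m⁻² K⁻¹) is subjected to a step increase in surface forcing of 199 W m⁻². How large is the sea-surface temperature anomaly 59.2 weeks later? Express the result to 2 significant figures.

5.4 K

Areal heat capacity C = 7.91×10^8 J/(m^2 K) (given).
τ = C / λ = 7.91×10^8 / 24.8 = 3.19×10^7 s.
Equilibrium anomaly ΔT_eq = F / λ = 199 / 24.8 = 8.02 K.
t = 59.2 weeks = 3.58×10^7 s, so t/τ = 1.12.
ΔT(t) = ΔT_eq (1 − e^(−t/τ)) = 8.02 × (1 − e^−1.12) = 5.41 K.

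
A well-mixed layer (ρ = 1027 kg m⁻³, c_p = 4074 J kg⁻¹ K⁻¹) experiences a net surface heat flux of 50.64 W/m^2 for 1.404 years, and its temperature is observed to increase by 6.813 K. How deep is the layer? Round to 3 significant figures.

78.7 m

Heat input Q = F Δt = 50.64 × 4.43×10^7 s = 2.24×10^9 J/m².
Required areal heat capacity C = Q / ΔT = 3.29×10^8 J/(m²·K).
Depth D = C / (ρ c_p) = 3.29×10^8 / (1027 × 4074) = 78.7 m.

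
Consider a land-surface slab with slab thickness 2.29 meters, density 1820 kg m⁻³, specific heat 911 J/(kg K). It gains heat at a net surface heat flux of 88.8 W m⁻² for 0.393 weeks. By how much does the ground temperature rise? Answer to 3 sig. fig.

Areal heat capacity C = ρ c_p D = 1820 × 911 × 2.29 = 3.80×10^6 J/(m^2 K).
Net heat input Q = F Δt = 88.8 × (0.393 weeks × 6.048×10^5 s/week) = 2.11×10^7 J/m².
ΔT = Q / C = 2.11×10^7 / 3.80×10^6 = 5.56 K.

5.56 K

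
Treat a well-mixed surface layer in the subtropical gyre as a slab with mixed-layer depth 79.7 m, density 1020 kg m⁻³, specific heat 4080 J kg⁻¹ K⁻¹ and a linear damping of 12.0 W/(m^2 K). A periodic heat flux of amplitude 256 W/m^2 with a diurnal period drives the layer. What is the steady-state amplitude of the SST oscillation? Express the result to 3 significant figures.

Areal heat capacity C = ρ c_p D = 1020 × 4080 × 79.7 = 3.32×10^8 J/(m²·K).
Angular frequency ω = 2π / T = 2π / 86400 s = 7.27×10^-5 s⁻¹.
√((Cω)² + λ²) = √((24100)² + 12.0²) = 24100 W/(m²·K).
Amplitude A = F₀ / √((Cω)²+λ²) = 256 / 24100 = 0.0106 K.

0.0106 K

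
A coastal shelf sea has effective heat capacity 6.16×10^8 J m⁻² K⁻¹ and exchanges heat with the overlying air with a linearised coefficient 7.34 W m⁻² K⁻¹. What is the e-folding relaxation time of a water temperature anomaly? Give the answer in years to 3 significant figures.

2.66 years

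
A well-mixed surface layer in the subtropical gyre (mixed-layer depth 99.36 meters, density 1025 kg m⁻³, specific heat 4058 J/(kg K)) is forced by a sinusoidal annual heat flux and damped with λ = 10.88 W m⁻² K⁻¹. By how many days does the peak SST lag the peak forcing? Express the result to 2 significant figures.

84 days

Areal heat capacity C = ρ c_p D = 1025 × 4058 × 99.36 = 4.13×10^8 J/(m²·K).
ω = 2π / 3.15×10^7 s = 1.99×10^-7 s⁻¹.
Phase lag φ = arctan(Cω/λ) = arctan(82.3/10.88) = 1.44 rad.
Time lag = φ / ω = 1.44 / 1.99×10^-7 = 7.22×10^6 s = 83.6 days.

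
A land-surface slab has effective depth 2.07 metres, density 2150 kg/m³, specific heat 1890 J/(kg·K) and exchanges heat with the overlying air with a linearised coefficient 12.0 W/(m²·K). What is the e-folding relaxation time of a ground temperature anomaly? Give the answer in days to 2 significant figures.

8.1 days

Areal heat capacity C = ρ c_p D = 2150 × 1890 × 2.07 = 8.41×10^6 J m⁻² K⁻¹.
Relaxation time τ = C / λ = 8.41×10^6 / 12.0 = 7.01×10^5 s.
In days: 7.01×10^5 s / (86400 s/day) = 8.11 days.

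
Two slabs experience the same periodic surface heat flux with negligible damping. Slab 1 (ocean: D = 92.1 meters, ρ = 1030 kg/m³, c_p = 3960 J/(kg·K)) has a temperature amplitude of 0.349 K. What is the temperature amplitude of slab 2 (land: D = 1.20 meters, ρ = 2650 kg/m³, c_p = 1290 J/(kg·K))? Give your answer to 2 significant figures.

32 K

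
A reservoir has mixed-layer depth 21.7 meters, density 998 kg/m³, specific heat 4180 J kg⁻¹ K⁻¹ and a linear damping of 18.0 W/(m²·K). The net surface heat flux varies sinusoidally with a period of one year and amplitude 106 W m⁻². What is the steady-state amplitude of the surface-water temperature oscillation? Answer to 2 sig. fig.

4.2 K

Areal heat capacity C = ρ c_p D = 998 × 4180 × 21.7 = 9.05×10^7 J/(m²·K).
Angular frequency ω = 2π / T = 2π / 3.15×10^7 s = 1.99×10^-7 s⁻¹.
√((Cω)² + λ²) = √((18.0)² + 18.0²) = 25.5 W/(m²·K).
Amplitude A = F₀ / √((Cω)²+λ²) = 106 / 25.5 = 4.16 K.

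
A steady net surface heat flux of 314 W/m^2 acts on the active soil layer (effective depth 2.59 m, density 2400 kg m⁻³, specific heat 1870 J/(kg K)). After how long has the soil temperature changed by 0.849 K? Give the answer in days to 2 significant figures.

Areal heat capacity C = ρ c_p D = 2400 × 1870 × 2.59 = 1.16×10^7 J/(m²·K).
Time required: Δt = C ΔT / F = 1.16×10^7 × 0.849 / 314 = 31400 s.
In days: 31400 s / (86400 s/day) = 0.364 days.

0.36 days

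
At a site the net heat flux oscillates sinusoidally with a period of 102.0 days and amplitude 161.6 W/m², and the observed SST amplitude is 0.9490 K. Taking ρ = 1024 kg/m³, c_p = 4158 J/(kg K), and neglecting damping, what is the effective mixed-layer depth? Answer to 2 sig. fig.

ω = 2π / 8.81×10^6 s = 7.13×10^-7 s⁻¹.
Required C = F₀ / (A ω) = 161.6 / (0.9490 × 7.13×10^-7) = 2.39×10^8 J/(m²·K).
D = C / (ρ c_p) = 2.39×10^8 / (1024 × 4158) = 56.1 m.

56 m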